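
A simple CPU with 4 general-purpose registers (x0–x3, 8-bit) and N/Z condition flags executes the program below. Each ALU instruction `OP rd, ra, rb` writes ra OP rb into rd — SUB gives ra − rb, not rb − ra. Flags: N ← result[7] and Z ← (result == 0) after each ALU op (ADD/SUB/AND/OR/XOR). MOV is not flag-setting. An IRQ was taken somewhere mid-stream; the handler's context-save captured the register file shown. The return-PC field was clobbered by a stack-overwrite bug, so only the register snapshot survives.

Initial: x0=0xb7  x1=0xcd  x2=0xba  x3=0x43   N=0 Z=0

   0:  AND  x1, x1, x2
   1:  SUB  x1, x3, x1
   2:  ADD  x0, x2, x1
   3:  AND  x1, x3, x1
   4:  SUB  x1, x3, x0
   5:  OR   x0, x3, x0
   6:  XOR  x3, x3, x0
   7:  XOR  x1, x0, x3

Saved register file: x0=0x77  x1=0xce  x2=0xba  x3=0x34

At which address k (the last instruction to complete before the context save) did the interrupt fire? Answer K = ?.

K = 6

after  0: x0=0xb7 x1=0x88 x2=0xba x3=0x43  N=1 Z=0
after  1: x0=0xb7 x1=0xbb x2=0xba x3=0x43  N=1 Z=0
after  2: x0=0x75 x1=0xbb x2=0xba x3=0x43  N=0 Z=0
after  3: x0=0x75 x1=0x03 x2=0xba x3=0x43  N=0 Z=0
after  4: x0=0x75 x1=0xce x2=0xba x3=0x43  N=1 Z=0
after  5: x0=0x77 x1=0xce x2=0xba x3=0x43  N=0 Z=0
after  6: x0=0x77 x1=0xce x2=0xba x3=0x34  N=0 Z=0
-- IRQ taken; context saved, return-PC = 7 --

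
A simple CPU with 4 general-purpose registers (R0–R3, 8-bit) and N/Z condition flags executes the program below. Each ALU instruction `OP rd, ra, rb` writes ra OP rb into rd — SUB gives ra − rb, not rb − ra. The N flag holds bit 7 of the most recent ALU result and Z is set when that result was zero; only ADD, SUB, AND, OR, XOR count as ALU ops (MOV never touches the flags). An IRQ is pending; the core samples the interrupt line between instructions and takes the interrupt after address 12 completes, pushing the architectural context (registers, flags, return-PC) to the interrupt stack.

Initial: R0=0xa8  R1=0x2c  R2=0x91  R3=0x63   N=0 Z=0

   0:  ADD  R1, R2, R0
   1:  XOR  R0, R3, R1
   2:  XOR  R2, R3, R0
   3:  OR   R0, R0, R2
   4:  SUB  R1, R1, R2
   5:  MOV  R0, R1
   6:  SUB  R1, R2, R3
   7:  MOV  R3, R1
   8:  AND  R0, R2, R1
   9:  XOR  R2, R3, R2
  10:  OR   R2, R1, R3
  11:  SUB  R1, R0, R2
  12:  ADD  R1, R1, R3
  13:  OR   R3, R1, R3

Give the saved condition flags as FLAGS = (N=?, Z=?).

after  0: R0=0xa8 R1=0x39 R2=0x91 R3=0x63  N=0 Z=0
after  1: R0=0x5a R1=0x39 R2=0x91 R3=0x63  N=0 Z=0
after  2: R0=0x5a R1=0x39 R2=0x39 R3=0x63  N=0 Z=0
after  3: R0=0x7b R1=0x39 R2=0x39 R3=0x63  N=0 Z=0
after  4: R0=0x7b R1=0x00 R2=0x39 R3=0x63  N=0 Z=1
after  5: R0=0x00 R1=0x00 R2=0x39 R3=0x63  N=0 Z=1
after  6: R0=0x00 R1=0xd6 R2=0x39 R3=0x63  N=1 Z=0
after  7: R0=0x00 R1=0xd6 R2=0x39 R3=0xd6  N=1 Z=0
after  8: R0=0x10 R1=0xd6 R2=0x39 R3=0xd6  N=0 Z=0
after  9: R0=0x10 R1=0xd6 R2=0xef R3=0xd6  N=1 Z=0
after 10: R0=0x10 R1=0xd6 R2=0xd6 R3=0xd6  N=1 Z=0
after 11: R0=0x10 R1=0x3a R2=0xd6 R3=0xd6  N=0 Z=0
after 12: R0=0x10 R1=0x10 R2=0xd6 R3=0xd6  N=0 Z=0
-- IRQ taken; context saved, return-PC = 13 --

FLAGS = (N=0, Z=0)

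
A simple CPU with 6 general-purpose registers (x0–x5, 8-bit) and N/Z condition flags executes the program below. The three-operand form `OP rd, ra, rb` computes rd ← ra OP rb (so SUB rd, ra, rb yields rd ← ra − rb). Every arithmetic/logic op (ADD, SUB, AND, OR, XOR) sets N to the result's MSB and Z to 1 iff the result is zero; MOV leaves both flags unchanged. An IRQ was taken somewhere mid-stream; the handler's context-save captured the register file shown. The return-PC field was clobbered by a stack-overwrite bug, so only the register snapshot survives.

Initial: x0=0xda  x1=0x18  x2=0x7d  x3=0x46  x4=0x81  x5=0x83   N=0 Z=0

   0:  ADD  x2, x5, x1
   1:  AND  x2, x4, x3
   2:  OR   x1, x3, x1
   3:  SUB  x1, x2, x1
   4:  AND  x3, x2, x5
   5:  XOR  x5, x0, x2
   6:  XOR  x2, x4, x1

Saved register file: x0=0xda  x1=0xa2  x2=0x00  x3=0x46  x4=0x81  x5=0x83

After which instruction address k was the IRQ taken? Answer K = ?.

K = 3

after  0: x0=0xda x1=0x18 x2=0x9b x3=0x46 x4=0x81 x5=0x83  N=1 Z=0
after  1: x0=0xda x1=0x18 x2=0x00 x3=0x46 x4=0x81 x5=0x83  N=0 Z=1
after  2: x0=0xda x1=0x5e x2=0x00 x3=0x46 x4=0x81 x5=0x83  N=0 Z=0
after  3: x0=0xda x1=0xa2 x2=0x00 x3=0x46 x4=0x81 x5=0x83  N=1 Z=0
-- IRQ taken; context saved, return-PC = 4 --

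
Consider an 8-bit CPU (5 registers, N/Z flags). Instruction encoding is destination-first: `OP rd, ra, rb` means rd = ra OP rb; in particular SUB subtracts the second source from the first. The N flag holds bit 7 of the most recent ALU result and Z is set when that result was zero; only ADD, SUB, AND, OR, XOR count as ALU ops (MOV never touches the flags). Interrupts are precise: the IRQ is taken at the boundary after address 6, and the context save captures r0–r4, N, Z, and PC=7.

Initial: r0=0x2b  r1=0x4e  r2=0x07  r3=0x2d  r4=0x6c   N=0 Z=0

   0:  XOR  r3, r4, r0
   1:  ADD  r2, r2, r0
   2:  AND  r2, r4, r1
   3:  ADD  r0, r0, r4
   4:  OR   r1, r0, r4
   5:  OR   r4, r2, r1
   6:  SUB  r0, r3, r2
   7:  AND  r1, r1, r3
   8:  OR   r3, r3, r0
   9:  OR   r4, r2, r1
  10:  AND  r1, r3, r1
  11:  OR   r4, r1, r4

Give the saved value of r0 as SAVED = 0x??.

SAVED = 0xfb

after  0: r0=0x2b r1=0x4e r2=0x07 r3=0x47 r4=0x6c  N=0 Z=0
after  1: r0=0x2b r1=0x4e r2=0x32 r3=0x47 r4=0x6c  N=0 Z=0
after  2: r0=0x2b r1=0x4e r2=0x4c r3=0x47 r4=0x6c  N=0 Z=0
after  3: r0=0x97 r1=0x4e r2=0x4c r3=0x47 r4=0x6c  N=1 Z=0
after  4: r0=0x97 r1=0xff r2=0x4c r3=0x47 r4=0x6c  N=1 Z=0
after  5: r0=0x97 r1=0xff r2=0x4c r3=0x47 r4=0xff  N=1 Z=0
after  6: r0=0xfb r1=0xff r2=0x4c r3=0x47 r4=0xff  N=1 Z=0
-- IRQ taken; context saved, return-PC = 7 --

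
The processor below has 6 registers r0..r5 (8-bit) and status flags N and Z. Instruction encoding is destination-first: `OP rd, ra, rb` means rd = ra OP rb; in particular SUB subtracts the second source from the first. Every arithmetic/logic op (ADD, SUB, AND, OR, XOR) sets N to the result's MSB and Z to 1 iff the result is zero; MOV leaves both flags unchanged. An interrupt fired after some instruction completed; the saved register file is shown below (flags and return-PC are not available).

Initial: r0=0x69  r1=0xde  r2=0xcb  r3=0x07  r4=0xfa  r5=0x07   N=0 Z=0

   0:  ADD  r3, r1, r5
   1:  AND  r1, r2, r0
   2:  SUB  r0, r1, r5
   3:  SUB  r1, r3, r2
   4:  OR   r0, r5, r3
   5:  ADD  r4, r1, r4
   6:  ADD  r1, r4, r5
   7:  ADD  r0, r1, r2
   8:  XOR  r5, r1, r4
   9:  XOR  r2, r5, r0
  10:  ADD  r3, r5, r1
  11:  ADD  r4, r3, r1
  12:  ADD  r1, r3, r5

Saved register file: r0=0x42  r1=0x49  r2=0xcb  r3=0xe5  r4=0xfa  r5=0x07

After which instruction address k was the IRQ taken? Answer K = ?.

after  0: r0=0x69 r1=0xde r2=0xcb r3=0xe5 r4=0xfa r5=0x07  N=1 Z=0
after  1: r0=0x69 r1=0x49 r2=0xcb r3=0xe5 r4=0xfa r5=0x07  N=0 Z=0
after  2: r0=0x42 r1=0x49 r2=0xcb r3=0xe5 r4=0xfa r5=0x07  N=0 Z=0
-- IRQ taken; context saved, return-PC = 3 --

K = 2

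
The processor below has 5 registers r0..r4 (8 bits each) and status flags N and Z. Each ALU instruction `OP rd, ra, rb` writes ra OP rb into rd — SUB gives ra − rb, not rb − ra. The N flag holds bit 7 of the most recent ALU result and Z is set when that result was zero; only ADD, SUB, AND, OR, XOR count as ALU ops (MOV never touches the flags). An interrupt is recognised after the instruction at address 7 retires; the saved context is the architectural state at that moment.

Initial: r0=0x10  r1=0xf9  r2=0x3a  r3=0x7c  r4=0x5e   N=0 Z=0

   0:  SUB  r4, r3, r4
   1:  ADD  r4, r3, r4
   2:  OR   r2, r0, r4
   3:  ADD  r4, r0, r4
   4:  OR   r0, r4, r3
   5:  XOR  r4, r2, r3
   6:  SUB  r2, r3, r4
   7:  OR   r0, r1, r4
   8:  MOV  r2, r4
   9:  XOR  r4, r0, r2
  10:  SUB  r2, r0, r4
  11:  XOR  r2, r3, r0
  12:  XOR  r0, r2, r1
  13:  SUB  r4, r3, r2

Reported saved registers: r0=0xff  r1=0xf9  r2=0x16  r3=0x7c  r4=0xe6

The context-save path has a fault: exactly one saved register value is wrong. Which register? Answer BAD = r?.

after  0: r0=0x10 r1=0xf9 r2=0x3a r3=0x7c r4=0x1e  N=0 Z=0
after  1: r0=0x10 r1=0xf9 r2=0x3a r3=0x7c r4=0x9a  N=1 Z=0
after  2: r0=0x10 r1=0xf9 r2=0x9a r3=0x7c r4=0x9a  N=1 Z=0
after  3: r0=0x10 r1=0xf9 r2=0x9a r3=0x7c r4=0xaa  N=1 Z=0
after  4: r0=0xfe r1=0xf9 r2=0x9a r3=0x7c r4=0xaa  N=1 Z=0
after  5: r0=0xfe r1=0xf9 r2=0x9a r3=0x7c r4=0xe6  N=1 Z=0
after  6: r0=0xfe r1=0xf9 r2=0x96 r3=0x7c r4=0xe6  N=1 Z=0
after  7: r0=0xff r1=0xf9 r2=0x96 r3=0x7c r4=0xe6  N=1 Z=0
-- IRQ taken; context saved, return-PC = 8 --
mismatch: r2: reported 0x16 vs actual 0x96

BAD = r2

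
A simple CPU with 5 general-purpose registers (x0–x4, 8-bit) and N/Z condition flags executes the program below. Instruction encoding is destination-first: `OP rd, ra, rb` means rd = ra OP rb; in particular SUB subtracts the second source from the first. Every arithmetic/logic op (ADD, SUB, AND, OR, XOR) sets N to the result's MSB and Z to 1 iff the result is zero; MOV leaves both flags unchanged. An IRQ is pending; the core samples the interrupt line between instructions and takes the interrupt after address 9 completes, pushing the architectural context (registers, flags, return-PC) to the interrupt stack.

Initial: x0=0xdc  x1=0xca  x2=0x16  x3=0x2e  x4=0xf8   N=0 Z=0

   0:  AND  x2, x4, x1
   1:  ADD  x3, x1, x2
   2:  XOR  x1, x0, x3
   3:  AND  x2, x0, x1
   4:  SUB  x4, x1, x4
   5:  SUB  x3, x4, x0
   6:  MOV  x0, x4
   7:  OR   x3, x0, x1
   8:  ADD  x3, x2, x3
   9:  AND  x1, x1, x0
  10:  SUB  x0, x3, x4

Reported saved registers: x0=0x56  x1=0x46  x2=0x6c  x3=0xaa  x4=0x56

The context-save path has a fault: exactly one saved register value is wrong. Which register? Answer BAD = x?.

after  0: x0=0xdc x1=0xca x2=0xc8 x3=0x2e x4=0xf8  N=1 Z=0
after  1: x0=0xdc x1=0xca x2=0xc8 x3=0x92 x4=0xf8  N=1 Z=0
after  2: x0=0xdc x1=0x4e x2=0xc8 x3=0x92 x4=0xf8  N=0 Z=0
after  3: x0=0xdc x1=0x4e x2=0x4c x3=0x92 x4=0xf8  N=0 Z=0
after  4: x0=0xdc x1=0x4e x2=0x4c x3=0x92 x4=0x56  N=0 Z=0
after  5: x0=0xdc x1=0x4e x2=0x4c x3=0x7a x4=0x56  N=0 Z=0
after  6: x0=0x56 x1=0x4e x2=0x4c x3=0x7a x4=0x56  N=0 Z=0
after  7: x0=0x56 x1=0x4e x2=0x4c x3=0x5e x4=0x56  N=0 Z=0
after  8: x0=0x56 x1=0x4e x2=0x4c x3=0xaa x4=0x56  N=1 Z=0
after  9: x0=0x56 x1=0x46 x2=0x4c x3=0xaa x4=0x56  N=0 Z=0
-- IRQ taken; context saved, return-PC = 10 --
mismatch: x2: reported 0x6c vs actual 0x4c

BAD = x2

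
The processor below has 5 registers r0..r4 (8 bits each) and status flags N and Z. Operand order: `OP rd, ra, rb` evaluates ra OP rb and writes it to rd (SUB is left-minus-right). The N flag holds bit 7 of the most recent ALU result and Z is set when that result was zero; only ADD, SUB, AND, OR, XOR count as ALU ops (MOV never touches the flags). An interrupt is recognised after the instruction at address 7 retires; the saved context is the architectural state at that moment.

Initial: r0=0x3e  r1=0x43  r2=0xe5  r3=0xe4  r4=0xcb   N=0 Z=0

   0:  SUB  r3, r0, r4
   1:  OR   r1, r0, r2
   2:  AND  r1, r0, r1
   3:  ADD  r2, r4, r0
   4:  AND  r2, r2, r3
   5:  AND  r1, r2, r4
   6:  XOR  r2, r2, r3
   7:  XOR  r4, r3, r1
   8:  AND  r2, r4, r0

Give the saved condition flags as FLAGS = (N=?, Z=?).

FLAGS = (N=0, Z=0)

after  0: r0=0x3e r1=0x43 r2=0xe5 r3=0x73 r4=0xcb  N=0 Z=0
after  1: r0=0x3e r1=0xff r2=0xe5 r3=0x73 r4=0xcb  N=1 Z=0
after  2: r0=0x3e r1=0x3e r2=0xe5 r3=0x73 r4=0xcb  N=0 Z=0
after  3: r0=0x3e r1=0x3e r2=0x09 r3=0x73 r4=0xcb  N=0 Z=0
after  4: r0=0x3e r1=0x3e r2=0x01 r3=0x73 r4=0xcb  N=0 Z=0
after  5: r0=0x3e r1=0x01 r2=0x01 r3=0x73 r4=0xcb  N=0 Z=0
after  6: r0=0x3e r1=0x01 r2=0x72 r3=0x73 r4=0xcb  N=0 Z=0
after  7: r0=0x3e r1=0x01 r2=0x72 r3=0x73 r4=0x72  N=0 Z=0
-- IRQ taken; context saved, return-PC = 8 --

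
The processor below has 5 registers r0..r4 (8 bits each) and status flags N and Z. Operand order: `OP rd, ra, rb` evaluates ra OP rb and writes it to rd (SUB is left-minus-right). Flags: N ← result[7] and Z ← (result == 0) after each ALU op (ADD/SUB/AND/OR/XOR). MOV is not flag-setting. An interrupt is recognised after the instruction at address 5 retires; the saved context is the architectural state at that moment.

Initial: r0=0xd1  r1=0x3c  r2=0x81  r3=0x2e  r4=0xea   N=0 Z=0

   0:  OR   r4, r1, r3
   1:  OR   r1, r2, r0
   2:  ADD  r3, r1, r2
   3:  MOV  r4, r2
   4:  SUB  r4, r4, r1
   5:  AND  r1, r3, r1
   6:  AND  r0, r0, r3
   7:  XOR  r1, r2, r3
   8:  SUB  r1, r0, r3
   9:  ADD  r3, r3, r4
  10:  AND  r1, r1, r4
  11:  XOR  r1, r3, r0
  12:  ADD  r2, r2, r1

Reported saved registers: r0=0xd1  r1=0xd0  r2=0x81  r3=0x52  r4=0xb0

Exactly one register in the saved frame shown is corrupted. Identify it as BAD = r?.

after  0: r0=0xd1 r1=0x3c r2=0x81 r3=0x2e r4=0x3e  N=0 Z=0
after  1: r0=0xd1 r1=0xd1 r2=0x81 r3=0x2e r4=0x3e  N=1 Z=0
after  2: r0=0xd1 r1=0xd1 r2=0x81 r3=0x52 r4=0x3e  N=0 Z=0
after  3: r0=0xd1 r1=0xd1 r2=0x81 r3=0x52 r4=0x81  N=0 Z=0
after  4: r0=0xd1 r1=0xd1 r2=0x81 r3=0x52 r4=0xb0  N=1 Z=0
after  5: r0=0xd1 r1=0x50 r2=0x81 r3=0x52 r4=0xb0  N=0 Z=0
-- IRQ taken; context saved, return-PC = 6 --
mismatch: r1: reported 0xd0 vs actual 0x50

BAD = r1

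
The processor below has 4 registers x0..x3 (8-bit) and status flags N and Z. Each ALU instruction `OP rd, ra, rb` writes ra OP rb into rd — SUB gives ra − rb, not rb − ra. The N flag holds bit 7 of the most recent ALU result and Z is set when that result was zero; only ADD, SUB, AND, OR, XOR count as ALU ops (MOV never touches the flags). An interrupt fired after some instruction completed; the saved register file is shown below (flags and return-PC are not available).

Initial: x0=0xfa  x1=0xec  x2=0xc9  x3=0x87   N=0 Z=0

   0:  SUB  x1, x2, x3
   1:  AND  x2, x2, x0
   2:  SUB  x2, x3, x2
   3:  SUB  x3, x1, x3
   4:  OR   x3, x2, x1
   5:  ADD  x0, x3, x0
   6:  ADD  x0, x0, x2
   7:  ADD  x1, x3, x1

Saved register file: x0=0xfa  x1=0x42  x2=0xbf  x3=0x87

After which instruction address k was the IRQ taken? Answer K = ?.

K = 2

after  0: x0=0xfa x1=0x42 x2=0xc9 x3=0x87  N=0 Z=0
after  1: x0=0xfa x1=0x42 x2=0xc8 x3=0x87  N=1 Z=0
after  2: x0=0xfa x1=0x42 x2=0xbf x3=0x87  N=1 Z=0
-- IRQ taken; context saved, return-PC = 3 --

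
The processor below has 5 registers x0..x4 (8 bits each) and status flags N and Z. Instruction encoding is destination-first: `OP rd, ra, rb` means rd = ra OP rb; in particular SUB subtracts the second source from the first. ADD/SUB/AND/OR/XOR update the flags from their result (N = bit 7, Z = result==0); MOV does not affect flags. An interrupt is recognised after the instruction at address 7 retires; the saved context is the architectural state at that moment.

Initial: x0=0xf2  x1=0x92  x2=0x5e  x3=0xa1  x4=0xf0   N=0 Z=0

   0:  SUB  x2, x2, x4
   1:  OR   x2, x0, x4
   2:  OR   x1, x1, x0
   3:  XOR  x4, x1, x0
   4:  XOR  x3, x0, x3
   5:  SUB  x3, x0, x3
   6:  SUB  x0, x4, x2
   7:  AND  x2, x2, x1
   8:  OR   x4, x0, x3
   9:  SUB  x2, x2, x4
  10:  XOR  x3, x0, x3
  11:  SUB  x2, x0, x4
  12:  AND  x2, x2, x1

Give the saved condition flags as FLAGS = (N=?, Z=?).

after  0: x0=0xf2 x1=0x92 x2=0x6e x3=0xa1 x4=0xf0  N=0 Z=0
after  1: x0=0xf2 x1=0x92 x2=0xf2 x3=0xa1 x4=0xf0  N=1 Z=0
after  2: x0=0xf2 x1=0xf2 x2=0xf2 x3=0xa1 x4=0xf0  N=1 Z=0
after  3: x0=0xf2 x1=0xf2 x2=0xf2 x3=0xa1 x4=0x00  N=0 Z=1
after  4: x0=0xf2 x1=0xf2 x2=0xf2 x3=0x53 x4=0x00  N=0 Z=0
after  5: x0=0xf2 x1=0xf2 x2=0xf2 x3=0x9f x4=0x00  N=1 Z=0
after  6: x0=0x0e x1=0xf2 x2=0xf2 x3=0x9f x4=0x00  N=0 Z=0
after  7: x0=0x0e x1=0xf2 x2=0xf2 x3=0x9f x4=0x00  N=1 Z=0
-- IRQ taken; context saved, return-PC = 8 --

FLAGS = (N=1, Z=0)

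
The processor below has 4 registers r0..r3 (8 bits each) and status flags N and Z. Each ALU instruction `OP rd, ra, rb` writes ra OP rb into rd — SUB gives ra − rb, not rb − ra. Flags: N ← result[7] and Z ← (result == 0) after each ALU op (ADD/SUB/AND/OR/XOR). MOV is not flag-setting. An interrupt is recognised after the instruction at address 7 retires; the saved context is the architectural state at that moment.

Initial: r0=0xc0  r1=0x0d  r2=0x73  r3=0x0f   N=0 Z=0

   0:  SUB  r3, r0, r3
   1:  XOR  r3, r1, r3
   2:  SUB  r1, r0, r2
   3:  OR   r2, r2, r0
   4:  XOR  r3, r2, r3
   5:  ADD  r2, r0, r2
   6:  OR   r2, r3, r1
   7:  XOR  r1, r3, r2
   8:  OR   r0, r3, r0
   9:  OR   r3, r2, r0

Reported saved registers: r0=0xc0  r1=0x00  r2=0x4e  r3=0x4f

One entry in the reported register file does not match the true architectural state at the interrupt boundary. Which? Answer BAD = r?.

after  0: r0=0xc0 r1=0x0d r2=0x73 r3=0xb1  N=1 Z=0
after  1: r0=0xc0 r1=0x0d r2=0x73 r3=0xbc  N=1 Z=0
after  2: r0=0xc0 r1=0x4d r2=0x73 r3=0xbc  N=0 Z=0
after  3: r0=0xc0 r1=0x4d r2=0xf3 r3=0xbc  N=1 Z=0
after  4: r0=0xc0 r1=0x4d r2=0xf3 r3=0x4f  N=0 Z=0
after  5: r0=0xc0 r1=0x4d r2=0xb3 r3=0x4f  N=1 Z=0
after  6: r0=0xc0 r1=0x4d r2=0x4f r3=0x4f  N=0 Z=0
after  7: r0=0xc0 r1=0x00 r2=0x4f r3=0x4f  N=0 Z=1
-- IRQ taken; context saved, return-PC = 8 --
mismatch: r2: reported 0x4e vs actual 0x4f

BAD = r2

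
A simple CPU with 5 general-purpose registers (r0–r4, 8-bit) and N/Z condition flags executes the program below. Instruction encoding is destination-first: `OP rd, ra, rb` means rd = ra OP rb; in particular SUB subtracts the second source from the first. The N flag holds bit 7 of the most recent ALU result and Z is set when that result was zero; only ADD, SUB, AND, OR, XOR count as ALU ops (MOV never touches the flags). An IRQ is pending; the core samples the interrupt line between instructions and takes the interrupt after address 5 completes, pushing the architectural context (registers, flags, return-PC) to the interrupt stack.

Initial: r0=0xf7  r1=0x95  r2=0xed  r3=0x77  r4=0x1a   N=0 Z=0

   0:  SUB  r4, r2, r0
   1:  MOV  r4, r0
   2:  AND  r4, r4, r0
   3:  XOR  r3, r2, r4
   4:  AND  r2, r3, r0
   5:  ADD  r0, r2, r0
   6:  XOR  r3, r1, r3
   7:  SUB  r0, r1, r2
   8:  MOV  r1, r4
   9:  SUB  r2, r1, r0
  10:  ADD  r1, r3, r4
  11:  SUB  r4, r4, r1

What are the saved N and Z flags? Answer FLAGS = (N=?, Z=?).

after  0: r0=0xf7 r1=0x95 r2=0xed r3=0x77 r4=0xf6  N=1 Z=0
after  1: r0=0xf7 r1=0x95 r2=0xed r3=0x77 r4=0xf7  N=1 Z=0
after  2: r0=0xf7 r1=0x95 r2=0xed r3=0x77 r4=0xf7  N=1 Z=0
after  3: r0=0xf7 r1=0x95 r2=0xed r3=0x1a r4=0xf7  N=0 Z=0
after  4: r0=0xf7 r1=0x95 r2=0x12 r3=0x1a r4=0xf7  N=0 Z=0
after  5: r0=0x09 r1=0x95 r2=0x12 r3=0x1a r4=0xf7  N=0 Z=0
-- IRQ taken; context saved, return-PC = 6 --

FLAGS = (N=0, Z=0)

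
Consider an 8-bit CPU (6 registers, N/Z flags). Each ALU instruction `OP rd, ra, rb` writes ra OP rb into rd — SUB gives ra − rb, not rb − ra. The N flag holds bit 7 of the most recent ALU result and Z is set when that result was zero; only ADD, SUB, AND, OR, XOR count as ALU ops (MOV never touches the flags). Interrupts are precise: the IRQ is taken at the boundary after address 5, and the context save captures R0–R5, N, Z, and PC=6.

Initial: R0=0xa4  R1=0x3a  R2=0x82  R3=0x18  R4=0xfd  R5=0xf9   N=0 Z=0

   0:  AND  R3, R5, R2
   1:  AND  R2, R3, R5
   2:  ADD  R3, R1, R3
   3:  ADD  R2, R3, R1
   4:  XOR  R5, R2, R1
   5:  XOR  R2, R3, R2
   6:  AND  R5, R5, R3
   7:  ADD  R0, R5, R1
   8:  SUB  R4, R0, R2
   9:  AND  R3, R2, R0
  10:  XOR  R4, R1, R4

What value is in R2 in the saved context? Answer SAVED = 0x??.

after  0: R0=0xa4 R1=0x3a R2=0x82 R3=0x80 R4=0xfd R5=0xf9  N=1 Z=0
after  1: R0=0xa4 R1=0x3a R2=0x80 R3=0x80 R4=0xfd R5=0xf9  N=1 Z=0
after  2: R0=0xa4 R1=0x3a R2=0x80 R3=0xba R4=0xfd R5=0xf9  N=1 Z=0
after  3: R0=0xa4 R1=0x3a R2=0xf4 R3=0xba R4=0xfd R5=0xf9  N=1 Z=0
after  4: R0=0xa4 R1=0x3a R2=0xf4 R3=0xba R4=0xfd R5=0xce  N=1 Z=0
after  5: R0=0xa4 R1=0x3a R2=0x4e R3=0xba R4=0xfd R5=0xce  N=0 Z=0
-- IRQ taken; context saved, return-PC = 6 --

SAVED = 0x4e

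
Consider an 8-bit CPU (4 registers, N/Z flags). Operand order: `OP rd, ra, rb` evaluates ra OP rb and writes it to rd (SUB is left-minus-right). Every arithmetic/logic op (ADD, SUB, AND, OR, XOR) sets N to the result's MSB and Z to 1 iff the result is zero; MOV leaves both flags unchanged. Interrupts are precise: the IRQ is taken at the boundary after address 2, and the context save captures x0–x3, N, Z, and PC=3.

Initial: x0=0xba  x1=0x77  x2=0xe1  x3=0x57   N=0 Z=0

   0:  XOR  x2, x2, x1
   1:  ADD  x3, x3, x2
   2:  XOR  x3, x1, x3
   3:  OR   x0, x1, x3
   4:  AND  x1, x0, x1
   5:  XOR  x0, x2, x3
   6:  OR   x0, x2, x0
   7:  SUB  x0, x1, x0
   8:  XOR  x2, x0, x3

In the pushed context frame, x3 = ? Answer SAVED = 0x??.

SAVED = 0x9a

after  0: x0=0xba x1=0x77 x2=0x96 x3=0x57  N=1 Z=0
after  1: x0=0xba x1=0x77 x2=0x96 x3=0xed  N=1 Z=0
after  2: x0=0xba x1=0x77 x2=0x96 x3=0x9a  N=1 Z=0
-- IRQ taken; context saved, return-PC = 3 --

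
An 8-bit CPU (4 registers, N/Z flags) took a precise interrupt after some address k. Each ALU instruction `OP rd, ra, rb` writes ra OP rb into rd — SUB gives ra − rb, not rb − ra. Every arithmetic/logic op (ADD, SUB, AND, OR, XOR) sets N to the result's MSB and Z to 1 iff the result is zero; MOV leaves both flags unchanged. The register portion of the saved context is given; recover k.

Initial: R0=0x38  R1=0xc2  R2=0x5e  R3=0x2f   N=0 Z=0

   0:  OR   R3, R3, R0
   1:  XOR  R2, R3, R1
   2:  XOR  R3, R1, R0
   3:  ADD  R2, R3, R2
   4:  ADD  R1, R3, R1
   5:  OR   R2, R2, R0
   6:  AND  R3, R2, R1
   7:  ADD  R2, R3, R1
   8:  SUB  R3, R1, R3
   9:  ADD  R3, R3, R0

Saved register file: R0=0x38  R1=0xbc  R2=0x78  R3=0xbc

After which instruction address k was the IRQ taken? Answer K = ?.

K = 7

after  0: R0=0x38 R1=0xc2 R2=0x5e R3=0x3f  N=0 Z=0
after  1: R0=0x38 R1=0xc2 R2=0xfd R3=0x3f  N=1 Z=0
after  2: R0=0x38 R1=0xc2 R2=0xfd R3=0xfa  N=1 Z=0
after  3: R0=0x38 R1=0xc2 R2=0xf7 R3=0xfa  N=1 Z=0
after  4: R0=0x38 R1=0xbc R2=0xf7 R3=0xfa  N=1 Z=0
after  5: R0=0x38 R1=0xbc R2=0xff R3=0xfa  N=1 Z=0
after  6: R0=0x38 R1=0xbc R2=0xff R3=0xbc  N=1 Z=0
after  7: R0=0x38 R1=0xbc R2=0x78 R3=0xbc  N=0 Z=0
-- IRQ taken; context saved, return-PC = 8 --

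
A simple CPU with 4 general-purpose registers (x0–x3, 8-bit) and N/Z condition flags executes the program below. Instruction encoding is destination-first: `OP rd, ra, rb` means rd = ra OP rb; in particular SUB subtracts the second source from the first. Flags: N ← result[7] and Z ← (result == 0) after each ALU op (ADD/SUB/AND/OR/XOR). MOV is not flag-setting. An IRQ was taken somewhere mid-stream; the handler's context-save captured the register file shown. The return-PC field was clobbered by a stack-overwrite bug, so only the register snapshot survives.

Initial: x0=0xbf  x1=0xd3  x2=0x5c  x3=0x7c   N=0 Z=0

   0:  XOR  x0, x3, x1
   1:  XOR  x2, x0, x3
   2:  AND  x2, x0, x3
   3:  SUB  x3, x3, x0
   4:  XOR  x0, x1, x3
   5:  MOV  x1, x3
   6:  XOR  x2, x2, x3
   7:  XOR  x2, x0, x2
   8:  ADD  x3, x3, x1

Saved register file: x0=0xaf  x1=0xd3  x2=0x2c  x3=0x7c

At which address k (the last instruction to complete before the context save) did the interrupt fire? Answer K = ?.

after  0: x0=0xaf x1=0xd3 x2=0x5c x3=0x7c  N=1 Z=0
after  1: x0=0xaf x1=0xd3 x2=0xd3 x3=0x7c  N=1 Z=0
after  2: x0=0xaf x1=0xd3 x2=0x2c x3=0x7c  N=0 Z=0
-- IRQ taken; context saved, return-PC = 3 --

K = 2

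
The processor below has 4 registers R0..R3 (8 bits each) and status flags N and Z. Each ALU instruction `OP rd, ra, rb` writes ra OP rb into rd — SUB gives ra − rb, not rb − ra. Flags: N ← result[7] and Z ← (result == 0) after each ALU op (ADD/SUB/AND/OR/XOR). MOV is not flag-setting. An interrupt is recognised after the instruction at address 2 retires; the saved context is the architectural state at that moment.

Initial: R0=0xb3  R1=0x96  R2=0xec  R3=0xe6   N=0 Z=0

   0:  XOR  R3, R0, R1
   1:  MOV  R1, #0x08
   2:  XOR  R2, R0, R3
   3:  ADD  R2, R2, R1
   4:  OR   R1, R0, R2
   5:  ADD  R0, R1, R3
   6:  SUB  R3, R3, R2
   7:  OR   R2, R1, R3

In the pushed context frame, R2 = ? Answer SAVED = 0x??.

after  0: R0=0xb3 R1=0x96 R2=0xec R3=0x25  N=0 Z=0
after  1: R0=0xb3 R1=0x08 R2=0xec R3=0x25  N=0 Z=0
after  2: R0=0xb3 R1=0x08 R2=0x96 R3=0x25  N=1 Z=0
-- IRQ taken; context saved, return-PC = 3 --

SAVED = 0x96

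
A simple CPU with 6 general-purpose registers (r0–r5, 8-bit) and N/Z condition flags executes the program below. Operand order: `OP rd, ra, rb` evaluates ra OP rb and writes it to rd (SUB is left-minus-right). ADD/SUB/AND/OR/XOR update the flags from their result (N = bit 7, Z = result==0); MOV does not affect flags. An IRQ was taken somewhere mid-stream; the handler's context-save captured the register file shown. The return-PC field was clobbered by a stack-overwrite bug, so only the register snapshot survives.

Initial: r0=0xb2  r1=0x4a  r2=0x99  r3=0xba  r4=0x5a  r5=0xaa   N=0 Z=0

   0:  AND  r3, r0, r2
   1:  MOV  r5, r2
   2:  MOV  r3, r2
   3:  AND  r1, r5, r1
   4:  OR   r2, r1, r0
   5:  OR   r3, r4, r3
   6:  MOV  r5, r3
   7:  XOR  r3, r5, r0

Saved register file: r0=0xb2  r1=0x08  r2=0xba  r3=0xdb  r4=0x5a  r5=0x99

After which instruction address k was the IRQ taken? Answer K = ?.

after  0: r0=0xb2 r1=0x4a r2=0x99 r3=0x90 r4=0x5a r5=0xaa  N=1 Z=0
after  1: r0=0xb2 r1=0x4a r2=0x99 r3=0x90 r4=0x5a r5=0x99  N=1 Z=0
after  2: r0=0xb2 r1=0x4a r2=0x99 r3=0x99 r4=0x5a r5=0x99  N=1 Z=0
after  3: r0=0xb2 r1=0x08 r2=0x99 r3=0x99 r4=0x5a r5=0x99  N=0 Z=0
after  4: r0=0xb2 r1=0x08 r2=0xba r3=0x99 r4=0x5a r5=0x99  N=1 Z=0
after  5: r0=0xb2 r1=0x08 r2=0xba r3=0xdb r4=0x5a r5=0x99  N=1 Z=0
-- IRQ taken; context saved, return-PC = 6 --

K = 5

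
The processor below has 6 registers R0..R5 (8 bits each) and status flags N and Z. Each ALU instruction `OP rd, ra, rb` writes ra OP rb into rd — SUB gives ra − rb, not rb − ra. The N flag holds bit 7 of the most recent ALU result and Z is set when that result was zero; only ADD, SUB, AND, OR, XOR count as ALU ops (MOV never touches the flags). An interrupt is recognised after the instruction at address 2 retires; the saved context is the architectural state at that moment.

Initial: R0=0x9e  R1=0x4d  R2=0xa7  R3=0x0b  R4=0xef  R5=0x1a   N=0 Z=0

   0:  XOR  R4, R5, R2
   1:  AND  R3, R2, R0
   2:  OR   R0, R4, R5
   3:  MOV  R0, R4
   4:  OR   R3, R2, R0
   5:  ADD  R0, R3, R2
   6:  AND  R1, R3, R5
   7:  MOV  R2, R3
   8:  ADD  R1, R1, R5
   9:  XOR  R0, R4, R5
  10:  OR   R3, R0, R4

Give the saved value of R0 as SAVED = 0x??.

SAVED = 0xbf

after  0: R0=0x9e R1=0x4d R2=0xa7 R3=0x0b R4=0xbd R5=0x1a  N=1 Z=0
after  1: R0=0x9e R1=0x4d R2=0xa7 R3=0x86 R4=0xbd R5=0x1a  N=1 Z=0
after  2: R0=0xbf R1=0x4d R2=0xa7 R3=0x86 R4=0xbd R5=0x1a  N=1 Z=0
-- IRQ taken; context saved, return-PC = 3 --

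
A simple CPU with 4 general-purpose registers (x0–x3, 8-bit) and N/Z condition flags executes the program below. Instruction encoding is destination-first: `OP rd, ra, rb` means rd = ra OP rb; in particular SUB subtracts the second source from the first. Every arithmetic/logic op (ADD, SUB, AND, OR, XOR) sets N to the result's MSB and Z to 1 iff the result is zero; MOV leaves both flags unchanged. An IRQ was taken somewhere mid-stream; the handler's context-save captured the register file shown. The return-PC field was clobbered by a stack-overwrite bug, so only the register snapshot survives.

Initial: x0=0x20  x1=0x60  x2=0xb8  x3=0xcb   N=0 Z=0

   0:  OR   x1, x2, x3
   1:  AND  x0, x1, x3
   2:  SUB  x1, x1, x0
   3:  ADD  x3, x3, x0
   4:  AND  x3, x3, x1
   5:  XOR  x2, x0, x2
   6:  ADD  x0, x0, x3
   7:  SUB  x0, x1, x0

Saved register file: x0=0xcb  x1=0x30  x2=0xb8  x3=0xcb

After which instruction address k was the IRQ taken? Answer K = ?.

K = 2

after  0: x0=0x20 x1=0xfb x2=0xb8 x3=0xcb  N=1 Z=0
after  1: x0=0xcb x1=0xfb x2=0xb8 x3=0xcb  N=1 Z=0
after  2: x0=0xcb x1=0x30 x2=0xb8 x3=0xcb  N=0 Z=0
-- IRQ taken; context saved, return-PC = 3 --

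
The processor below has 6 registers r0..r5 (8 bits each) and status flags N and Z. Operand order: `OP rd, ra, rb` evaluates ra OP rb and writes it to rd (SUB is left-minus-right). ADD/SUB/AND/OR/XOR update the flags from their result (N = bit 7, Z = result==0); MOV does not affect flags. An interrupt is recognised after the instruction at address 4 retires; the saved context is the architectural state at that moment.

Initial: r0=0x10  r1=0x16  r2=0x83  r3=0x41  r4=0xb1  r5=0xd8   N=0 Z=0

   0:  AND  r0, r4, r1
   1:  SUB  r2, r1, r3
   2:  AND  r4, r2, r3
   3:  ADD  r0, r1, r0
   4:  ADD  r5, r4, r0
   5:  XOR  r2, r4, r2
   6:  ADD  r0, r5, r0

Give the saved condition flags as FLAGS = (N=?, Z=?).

FLAGS = (N=0, Z=0)

after  0: r0=0x10 r1=0x16 r2=0x83 r3=0x41 r4=0xb1 r5=0xd8  N=0 Z=0
after  1: r0=0x10 r1=0x16 r2=0xd5 r3=0x41 r4=0xb1 r5=0xd8  N=1 Z=0
after  2: r0=0x10 r1=0x16 r2=0xd5 r3=0x41 r4=0x41 r5=0xd8  N=0 Z=0
after  3: r0=0x26 r1=0x16 r2=0xd5 r3=0x41 r4=0x41 r5=0xd8  N=0 Z=0
after  4: r0=0x26 r1=0x16 r2=0xd5 r3=0x41 r4=0x41 r5=0x67  N=0 Z=0
-- IRQ taken; context saved, return-PC = 5 --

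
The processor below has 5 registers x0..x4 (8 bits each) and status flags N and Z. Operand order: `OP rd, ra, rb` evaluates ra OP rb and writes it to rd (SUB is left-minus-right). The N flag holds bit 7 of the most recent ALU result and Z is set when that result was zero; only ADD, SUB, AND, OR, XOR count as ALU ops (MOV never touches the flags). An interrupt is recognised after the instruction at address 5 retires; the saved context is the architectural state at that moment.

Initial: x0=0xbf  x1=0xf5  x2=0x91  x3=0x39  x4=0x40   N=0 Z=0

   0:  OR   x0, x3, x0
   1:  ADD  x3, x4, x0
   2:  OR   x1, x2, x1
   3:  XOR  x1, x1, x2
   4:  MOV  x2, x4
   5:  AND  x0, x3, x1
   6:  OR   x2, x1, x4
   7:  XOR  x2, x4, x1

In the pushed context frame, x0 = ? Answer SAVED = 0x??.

after  0: x0=0xbf x1=0xf5 x2=0x91 x3=0x39 x4=0x40  N=1 Z=0
after  1: x0=0xbf x1=0xf5 x2=0x91 x3=0xff x4=0x40  N=1 Z=0
after  2: x0=0xbf x1=0xf5 x2=0x91 x3=0xff x4=0x40  N=1 Z=0
after  3: x0=0xbf x1=0x64 x2=0x91 x3=0xff x4=0x40  N=0 Z=0
after  4: x0=0xbf x1=0x64 x2=0x40 x3=0xff x4=0x40  N=0 Z=0
after  5: x0=0x64 x1=0x64 x2=0x40 x3=0xff x4=0x40  N=0 Z=0
-- IRQ taken; context saved, return-PC = 6 --

SAVED = 0x64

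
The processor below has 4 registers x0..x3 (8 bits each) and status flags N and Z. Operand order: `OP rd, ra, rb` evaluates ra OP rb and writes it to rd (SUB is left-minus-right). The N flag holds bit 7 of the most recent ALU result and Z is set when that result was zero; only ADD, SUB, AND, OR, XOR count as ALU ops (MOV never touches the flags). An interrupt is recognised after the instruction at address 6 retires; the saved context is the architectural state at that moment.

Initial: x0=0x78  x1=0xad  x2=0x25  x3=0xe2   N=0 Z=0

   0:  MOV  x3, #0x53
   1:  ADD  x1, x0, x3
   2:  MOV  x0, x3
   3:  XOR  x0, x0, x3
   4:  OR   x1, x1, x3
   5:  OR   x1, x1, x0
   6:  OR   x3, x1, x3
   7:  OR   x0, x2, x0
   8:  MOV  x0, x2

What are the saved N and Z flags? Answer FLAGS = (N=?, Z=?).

FLAGS = (N=1, Z=0)

after  0: x0=0x78 x1=0xad x2=0x25 x3=0x53  N=0 Z=0
after  1: x0=0x78 x1=0xcb x2=0x25 x3=0x53  N=1 Z=0
after  2: x0=0x53 x1=0xcb x2=0x25 x3=0x53  N=1 Z=0
after  3: x0=0x00 x1=0xcb x2=0x25 x3=0x53  N=0 Z=1
after  4: x0=0x00 x1=0xdb x2=0x25 x3=0x53  N=1 Z=0
after  5: x0=0x00 x1=0xdb x2=0x25 x3=0x53  N=1 Z=0
after  6: x0=0x00 x1=0xdb x2=0x25 x3=0xdb  N=1 Z=0
-- IRQ taken; context saved, return-PC = 7 --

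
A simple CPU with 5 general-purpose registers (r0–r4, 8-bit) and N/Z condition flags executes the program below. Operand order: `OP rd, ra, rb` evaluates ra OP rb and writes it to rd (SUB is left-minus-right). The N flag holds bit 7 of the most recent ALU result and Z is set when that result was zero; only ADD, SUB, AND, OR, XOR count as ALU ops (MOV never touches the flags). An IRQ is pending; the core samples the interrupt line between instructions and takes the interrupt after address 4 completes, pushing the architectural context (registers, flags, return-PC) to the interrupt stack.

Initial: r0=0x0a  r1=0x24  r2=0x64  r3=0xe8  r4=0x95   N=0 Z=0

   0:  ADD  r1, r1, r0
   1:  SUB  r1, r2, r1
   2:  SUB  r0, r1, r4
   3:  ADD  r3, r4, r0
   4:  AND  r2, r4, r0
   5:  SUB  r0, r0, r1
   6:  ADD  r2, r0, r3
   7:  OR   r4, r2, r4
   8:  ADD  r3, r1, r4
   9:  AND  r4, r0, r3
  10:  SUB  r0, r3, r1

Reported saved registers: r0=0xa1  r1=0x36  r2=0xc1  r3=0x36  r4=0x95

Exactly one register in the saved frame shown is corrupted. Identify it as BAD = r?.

BAD = r2

after  0: r0=0x0a r1=0x2e r2=0x64 r3=0xe8 r4=0x95  N=0 Z=0
after  1: r0=0x0a r1=0x36 r2=0x64 r3=0xe8 r4=0x95  N=0 Z=0
after  2: r0=0xa1 r1=0x36 r2=0x64 r3=0xe8 r4=0x95  N=1 Z=0
after  3: r0=0xa1 r1=0x36 r2=0x64 r3=0x36 r4=0x95  N=0 Z=0
after  4: r0=0xa1 r1=0x36 r2=0x81 r3=0x36 r4=0x95  N=1 Z=0
-- IRQ taken; context saved, return-PC = 5 --
mismatch: r2: reported 0xc1 vs actual 0x81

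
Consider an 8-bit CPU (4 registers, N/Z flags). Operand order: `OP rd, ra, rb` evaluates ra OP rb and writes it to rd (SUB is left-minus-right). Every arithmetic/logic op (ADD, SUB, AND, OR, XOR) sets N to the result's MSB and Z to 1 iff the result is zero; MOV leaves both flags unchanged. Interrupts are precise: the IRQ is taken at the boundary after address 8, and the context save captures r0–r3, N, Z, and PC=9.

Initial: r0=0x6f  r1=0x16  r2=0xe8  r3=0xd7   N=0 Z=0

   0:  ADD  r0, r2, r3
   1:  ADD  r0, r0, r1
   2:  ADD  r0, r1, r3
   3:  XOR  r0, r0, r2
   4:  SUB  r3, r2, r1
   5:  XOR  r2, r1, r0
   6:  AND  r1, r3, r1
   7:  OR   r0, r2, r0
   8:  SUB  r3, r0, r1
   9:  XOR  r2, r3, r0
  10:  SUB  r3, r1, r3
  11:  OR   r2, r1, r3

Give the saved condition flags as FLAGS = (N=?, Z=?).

FLAGS = (N=0, Z=0)

after  0: r0=0xbf r1=0x16 r2=0xe8 r3=0xd7  N=1 Z=0
after  1: r0=0xd5 r1=0x16 r2=0xe8 r3=0xd7  N=1 Z=0
after  2: r0=0xed r1=0x16 r2=0xe8 r3=0xd7  N=1 Z=0
after  3: r0=0x05 r1=0x16 r2=0xe8 r3=0xd7  N=0 Z=0
after  4: r0=0x05 r1=0x16 r2=0xe8 r3=0xd2  N=1 Z=0
after  5: r0=0x05 r1=0x16 r2=0x13 r3=0xd2  N=0 Z=0
after  6: r0=0x05 r1=0x12 r2=0x13 r3=0xd2  N=0 Z=0
after  7: r0=0x17 r1=0x12 r2=0x13 r3=0xd2  N=0 Z=0
after  8: r0=0x17 r1=0x12 r2=0x13 r3=0x05  N=0 Z=0
-- IRQ taken; context saved, return-PC = 9 --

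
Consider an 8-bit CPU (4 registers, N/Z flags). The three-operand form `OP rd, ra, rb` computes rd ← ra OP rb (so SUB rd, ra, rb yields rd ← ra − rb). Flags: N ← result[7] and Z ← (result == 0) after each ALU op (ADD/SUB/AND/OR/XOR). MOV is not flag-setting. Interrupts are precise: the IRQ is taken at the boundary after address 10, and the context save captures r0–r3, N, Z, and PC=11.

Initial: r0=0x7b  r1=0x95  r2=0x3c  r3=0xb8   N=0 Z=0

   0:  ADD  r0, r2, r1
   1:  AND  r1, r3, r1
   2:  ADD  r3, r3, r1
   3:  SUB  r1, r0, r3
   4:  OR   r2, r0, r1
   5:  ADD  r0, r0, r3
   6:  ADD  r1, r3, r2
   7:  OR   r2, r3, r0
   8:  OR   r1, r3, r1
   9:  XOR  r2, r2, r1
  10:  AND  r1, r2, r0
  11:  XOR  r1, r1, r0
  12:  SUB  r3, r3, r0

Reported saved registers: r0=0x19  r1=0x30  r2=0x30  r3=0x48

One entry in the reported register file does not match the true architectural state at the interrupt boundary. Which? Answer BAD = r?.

BAD = r1

after  0: r0=0xd1 r1=0x95 r2=0x3c r3=0xb8  N=1 Z=0
after  1: r0=0xd1 r1=0x90 r2=0x3c r3=0xb8  N=1 Z=0
after  2: r0=0xd1 r1=0x90 r2=0x3c r3=0x48  N=0 Z=0
after  3: r0=0xd1 r1=0x89 r2=0x3c r3=0x48  N=1 Z=0
after  4: r0=0xd1 r1=0x89 r2=0xd9 r3=0x48  N=1 Z=0
after  5: r0=0x19 r1=0x89 r2=0xd9 r3=0x48  N=0 Z=0
after  6: r0=0x19 r1=0x21 r2=0xd9 r3=0x48  N=0 Z=0
after  7: r0=0x19 r1=0x21 r2=0x59 r3=0x48  N=0 Z=0
after  8: r0=0x19 r1=0x69 r2=0x59 r3=0x48  N=0 Z=0
after  9: r0=0x19 r1=0x69 r2=0x30 r3=0x48  N=0 Z=0
after 10: r0=0x19 r1=0x10 r2=0x30 r3=0x48  N=0 Z=0
-- IRQ taken; context saved, return-PC = 11 --
mismatch: r1: reported 0x30 vs actual 0x10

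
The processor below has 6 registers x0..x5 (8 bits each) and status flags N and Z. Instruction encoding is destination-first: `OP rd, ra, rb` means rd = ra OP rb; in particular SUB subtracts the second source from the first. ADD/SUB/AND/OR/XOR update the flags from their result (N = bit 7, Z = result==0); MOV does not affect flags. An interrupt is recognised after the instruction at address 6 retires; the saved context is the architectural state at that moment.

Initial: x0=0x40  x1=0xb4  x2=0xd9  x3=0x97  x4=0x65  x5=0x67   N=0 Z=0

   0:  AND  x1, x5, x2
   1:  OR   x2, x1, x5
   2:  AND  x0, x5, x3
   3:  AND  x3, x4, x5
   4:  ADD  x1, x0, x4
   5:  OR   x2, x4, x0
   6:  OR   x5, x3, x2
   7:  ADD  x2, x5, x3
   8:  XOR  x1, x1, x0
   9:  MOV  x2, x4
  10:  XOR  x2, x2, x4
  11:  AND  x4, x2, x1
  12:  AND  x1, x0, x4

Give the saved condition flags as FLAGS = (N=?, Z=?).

after  0: x0=0x40 x1=0x41 x2=0xd9 x3=0x97 x4=0x65 x5=0x67  N=0 Z=0
after  1: x0=0x40 x1=0x41 x2=0x67 x3=0x97 x4=0x65 x5=0x67  N=0 Z=0
after  2: x0=0x07 x1=0x41 x2=0x67 x3=0x97 x4=0x65 x5=0x67  N=0 Z=0
after  3: x0=0x07 x1=0x41 x2=0x67 x3=0x65 x4=0x65 x5=0x67  N=0 Z=0
after  4: x0=0x07 x1=0x6c x2=0x67 x3=0x65 x4=0x65 x5=0x67  N=0 Z=0
after  5: x0=0x07 x1=0x6c x2=0x67 x3=0x65 x4=0x65 x5=0x67  N=0 Z=0
after  6: x0=0x07 x1=0x6c x2=0x67 x3=0x65 x4=0x65 x5=0x67  N=0 Z=0
-- IRQ taken; context saved, return-PC = 7 --

FLAGS = (N=0, Z=0)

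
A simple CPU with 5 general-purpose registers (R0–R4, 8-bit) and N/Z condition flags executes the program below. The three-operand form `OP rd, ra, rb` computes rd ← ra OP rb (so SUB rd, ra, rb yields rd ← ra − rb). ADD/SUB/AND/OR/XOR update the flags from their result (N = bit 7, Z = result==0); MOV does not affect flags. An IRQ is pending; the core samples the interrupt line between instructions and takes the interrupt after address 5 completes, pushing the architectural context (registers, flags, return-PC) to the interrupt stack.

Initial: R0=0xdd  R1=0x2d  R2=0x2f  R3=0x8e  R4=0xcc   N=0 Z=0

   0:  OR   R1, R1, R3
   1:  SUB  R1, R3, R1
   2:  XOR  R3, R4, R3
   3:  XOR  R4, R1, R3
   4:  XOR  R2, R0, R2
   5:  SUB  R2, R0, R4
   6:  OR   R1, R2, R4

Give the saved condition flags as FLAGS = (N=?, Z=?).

after  0: R0=0xdd R1=0xaf R2=0x2f R3=0x8e R4=0xcc  N=1 Z=0
after  1: R0=0xdd R1=0xdf R2=0x2f R3=0x8e R4=0xcc  N=1 Z=0
after  2: R0=0xdd R1=0xdf R2=0x2f R3=0x42 R4=0xcc  N=0 Z=0
after  3: R0=0xdd R1=0xdf R2=0x2f R3=0x42 R4=0x9d  N=1 Z=0
after  4: R0=0xdd R1=0xdf R2=0xf2 R3=0x42 R4=0x9d  N=1 Z=0
after  5: R0=0xdd R1=0xdf R2=0x40 R3=0x42 R4=0x9d  N=0 Z=0
-- IRQ taken; context saved, return-PC = 6 --

FLAGS = (N=0, Z=0)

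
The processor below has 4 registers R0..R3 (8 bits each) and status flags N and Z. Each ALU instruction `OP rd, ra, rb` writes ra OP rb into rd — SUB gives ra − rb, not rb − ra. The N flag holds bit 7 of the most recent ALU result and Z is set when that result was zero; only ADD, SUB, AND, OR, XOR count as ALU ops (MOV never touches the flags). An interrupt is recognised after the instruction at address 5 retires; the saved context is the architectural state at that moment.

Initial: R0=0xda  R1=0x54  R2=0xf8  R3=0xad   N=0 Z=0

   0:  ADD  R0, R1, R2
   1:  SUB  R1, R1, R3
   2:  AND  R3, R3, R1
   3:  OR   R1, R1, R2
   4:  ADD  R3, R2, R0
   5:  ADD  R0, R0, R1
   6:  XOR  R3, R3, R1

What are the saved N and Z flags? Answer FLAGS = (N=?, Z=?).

after  0: R0=0x4c R1=0x54 R2=0xf8 R3=0xad  N=0 Z=0
after  1: R0=0x4c R1=0xa7 R2=0xf8 R3=0xad  N=1 Z=0
after  2: R0=0x4c R1=0xa7 R2=0xf8 R3=0xa5  N=1 Z=0
after  3: R0=0x4c R1=0xff R2=0xf8 R3=0xa5  N=1 Z=0
after  4: R0=0x4c R1=0xff R2=0xf8 R3=0x44  N=0 Z=0
after  5: R0=0x4b R1=0xff R2=0xf8 R3=0x44  N=0 Z=0
-- IRQ taken; context saved, return-PC = 6 --

FLAGS = (N=0, Z=0)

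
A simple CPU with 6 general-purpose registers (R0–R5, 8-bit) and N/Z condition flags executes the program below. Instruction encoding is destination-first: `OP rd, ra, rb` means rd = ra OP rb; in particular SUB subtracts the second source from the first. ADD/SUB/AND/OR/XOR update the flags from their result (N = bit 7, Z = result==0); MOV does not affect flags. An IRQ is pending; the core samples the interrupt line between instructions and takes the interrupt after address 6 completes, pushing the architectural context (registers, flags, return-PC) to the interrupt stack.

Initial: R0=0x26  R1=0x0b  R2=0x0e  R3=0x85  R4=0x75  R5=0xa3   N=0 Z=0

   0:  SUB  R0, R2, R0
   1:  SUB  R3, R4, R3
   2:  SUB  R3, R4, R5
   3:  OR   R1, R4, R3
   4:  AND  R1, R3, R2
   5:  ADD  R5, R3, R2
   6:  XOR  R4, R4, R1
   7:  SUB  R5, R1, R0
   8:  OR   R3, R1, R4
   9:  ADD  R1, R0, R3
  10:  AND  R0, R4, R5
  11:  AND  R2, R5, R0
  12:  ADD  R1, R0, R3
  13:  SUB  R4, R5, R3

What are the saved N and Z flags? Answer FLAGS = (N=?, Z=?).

after  0: R0=0xe8 R1=0x0b R2=0x0e R3=0x85 R4=0x75 R5=0xa3  N=1 Z=0
after  1: R0=0xe8 R1=0x0b R2=0x0e R3=0xf0 R4=0x75 R5=0xa3  N=1 Z=0
after  2: R0=0xe8 R1=0x0b R2=0x0e R3=0xd2 R4=0x75 R5=0xa3  N=1 Z=0
after  3: R0=0xe8 R1=0xf7 R2=0x0e R3=0xd2 R4=0x75 R5=0xa3  N=1 Z=0
after  4: R0=0xe8 R1=0x02 R2=0x0e R3=0xd2 R4=0x75 R5=0xa3  N=0 Z=0
after  5: R0=0xe8 R1=0x02 R2=0x0e R3=0xd2 R4=0x75 R5=0xe0  N=1 Z=0
after  6: R0=0xe8 R1=0x02 R2=0x0e R3=0xd2 R4=0x77 R5=0xe0  N=0 Z=0
-- IRQ taken; context saved, return-PC = 7 --

FLAGS = (N=0, Z=0)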